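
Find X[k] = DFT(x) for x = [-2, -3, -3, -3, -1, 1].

X[k] = Σ(n=0 to 5) x[n] · ω_6^(nk)
where ω_6 = e^(-2πi/6)

Computing each X[k]:
X[0] = -11
X[1] = 2.0000+5.1962i
X[2] = -2.0000+1.7321i
X[3] = -1
X[4] = -2.0000-1.7321i
X[5] = 2.0000-5.1962i

X = [-11, 2.0000+5.1962i, -2.0000+1.7321i, -1, -2.0000-1.7321i, 2.0000-5.1962i]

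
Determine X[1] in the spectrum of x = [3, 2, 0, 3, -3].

X[1] = Σ(n=0 to 4) x[n] · ω_5^(1n) where ω_5 = e^(-2πi/5)
= (3)·ω_5^0 + (2)·ω_5^1 + (0)·ω_5^2 + (3)·ω_5^3 + (-3)·ω_5^4

X[1] = 0.2639-2.9919i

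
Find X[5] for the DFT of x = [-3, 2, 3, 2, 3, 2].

X[5] = Σ(n=0 to 5) x[n] · ω_6^(5n) where ω_6 = e^(-2πi/6)
= (-3)·ω_6^0 + (2)·ω_6^5 + (3)·ω_6^10 + (2)·ω_6^15 + (3)·ω_6^20 + (2)·ω_6^25

X[5] = -6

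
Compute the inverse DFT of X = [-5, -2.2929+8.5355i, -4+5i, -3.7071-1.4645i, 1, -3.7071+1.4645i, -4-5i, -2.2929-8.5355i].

x[n] = (1/8) Σ(k=0 to 7) X[k] · e^(2πikn/8)

Computing each x[n]:
x[0] = -3
x[1] = -3
x[2] = -2
x[3] = -1
x[4] = 0
x[5] = -1
x[6] = 3
x[7] = 2

x = [-3, -3, -2, -1, 0, -1, 3, 2]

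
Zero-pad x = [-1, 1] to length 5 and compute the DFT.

Original 2-point DFT: [0, -2]
Zero-padded 5-point DFT provides frequency interpolation.

DFT_5([x, 0, ...]) = [0, -0.6910-0.9511i, -1.8090-0.5878i, -1.8090+0.5878i, -0.6910+0.9511i]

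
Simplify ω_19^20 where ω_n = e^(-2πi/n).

Since ω_19^19 = 1, powers reduce modulo 19.
20 mod 19 = 1
So ω_19^20 = ω_19^1 = e^(-2πi·1/19)

ω_19^20 = ω_19^1 = 0.9458-0.3247i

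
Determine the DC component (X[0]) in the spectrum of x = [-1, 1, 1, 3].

X[0] = Σ(n=0 to 3) x[n] · ω_4^0 = Σ x[n]
= (-1) + (1) + (1) + (3)

X[0] = 4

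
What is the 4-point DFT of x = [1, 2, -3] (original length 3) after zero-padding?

Original 3-point DFT: [0, 1.5000-4.3301i, 1.5000+4.3301i]
Zero-padded 4-point DFT provides frequency interpolation.

DFT_4([x, 0, ...]) = [0, 4-2i, -4, 4+2i]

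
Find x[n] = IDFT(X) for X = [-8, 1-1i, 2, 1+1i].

x[n] = (1/4) Σ(k=0 to 3) X[k] · e^(2πikn/4)

Computing each x[n]:
x[0] = -1
x[1] = -2
x[2] = -2
x[3] = -3

x = [-1, -2, -2, -3]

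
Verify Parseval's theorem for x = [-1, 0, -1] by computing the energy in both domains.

Time domain:
Σ|x[n]|² = |-1|² + |0|² + |-1|² = 2.0000

Frequency domain:
(1/3)Σ|X[k]|² = (1/3)(|-2|² + |-0.5000-0.8660i|² + |-0.5000+0.8660i|²) = (1/3)·6.0000 = 2.0000

Both sides agree, confirming Parseval's theorem.

Σ|x[n]|² = (1/N)Σ|X[k]|² = 2.0000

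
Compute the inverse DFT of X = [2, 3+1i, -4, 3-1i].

x[n] = (1/4) Σ(k=0 to 3) X[k] · e^(2πikn/4)

Computing each x[n]:
x[0] = 1
x[1] = 1
x[2] = -2
x[3] = 2

x = [1, 1, -2, 2]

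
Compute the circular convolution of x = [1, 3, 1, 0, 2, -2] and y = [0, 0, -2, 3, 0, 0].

(x ⊛ y)[n] = Σ(m=0 to 5) x[m] · y[(n-m) mod 6]

Computing each output sample:
(x ⊛ y)[0] = -4
(x ⊛ y)[1] = 10
(x ⊛ y)[2] = -8
(x ⊛ y)[3] = -3
(x ⊛ y)[4] = 7
(x ⊛ y)[5] = 3

x ⊛ y = [-4, 10, -8, -3, 7, 3]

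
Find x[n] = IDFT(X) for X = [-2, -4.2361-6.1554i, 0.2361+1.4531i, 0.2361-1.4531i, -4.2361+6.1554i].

x[n] = (1/5) Σ(k=0 to 4) X[k] · e^(2πikn/5)

Computing each x[n]:
x[0] = -2
x[1] = 1
x[2] = 3
x[3] = -1
x[4] = -3

x = [-2, 1, 3, -1, -3]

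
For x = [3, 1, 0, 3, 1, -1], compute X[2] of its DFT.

X[2] = Σ(n=0 to 5) x[n] · ω_6^(2n) where ω_6 = e^(-2πi/6)
= (3)·ω_6^0 + (1)·ω_6^2 + (0)·ω_6^4 + (3)·ω_6^6 + (1)·ω_6^8 + (-1)·ω_6^10

X[2] = 5.5000-2.5981i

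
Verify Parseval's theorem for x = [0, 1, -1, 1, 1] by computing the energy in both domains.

Time domain:
Σ|x[n]|² = |0|² + |1|² + |-1|² + |1|² + |1|² = 4.0000

Frequency domain:
(1/5)Σ|X[k]|² = (1/5)(|2|² + |0.6180+1.1756i|² + |-1.6180-1.9021i|² + |-1.6180+1.9021i|² + |0.6180-1.1756i|²) = (1/5)·20.0000 = 4.0000

Both sides agree, confirming Parseval's theorem.

Σ|x[n]|² = (1/N)Σ|X[k]|² = 4.0000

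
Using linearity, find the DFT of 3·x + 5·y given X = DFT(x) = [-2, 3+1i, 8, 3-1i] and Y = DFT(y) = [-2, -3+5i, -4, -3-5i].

By linearity: DFT(3x + 5y) = 3·DFT(x) + 5·DFT(y)
= 3·[-2, 3+1i, 8, 3-1i] + 5·[-2, -3+5i, -4, -3-5i]

Computing element-wise:
Z[0] = 3·(-2) + 5·(-2) = -16
Z[1] = 3·(3+1i) + 5·(-3+5i) = -6+28i
Z[2] = 3·(8) + 5·(-4) = 4
Z[3] = 3·(3-1i) + 5·(-3-5i) = -6-28i

DFT(3x + 5y) = 3·X + 5·Y = [-16, -6+28i, 4, -6-28i]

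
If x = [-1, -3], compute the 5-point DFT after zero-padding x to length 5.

Original 2-point DFT: [-4, 2]
Zero-padded 5-point DFT provides frequency interpolation.

DFT_5([x, 0, ...]) = [-4, -1.9271+2.8532i, 1.4271+1.7634i, 1.4271-1.7634i, -1.9271-2.8532i]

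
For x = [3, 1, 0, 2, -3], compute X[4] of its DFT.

X[4] = Σ(n=0 to 4) x[n] · ω_5^(4n) where ω_5 = e^(-2πi/5)
= (3)·ω_5^0 + (1)·ω_5^4 + (0)·ω_5^8 + (2)·ω_5^12 + (-3)·ω_5^16

X[4] = 0.7639+2.6287i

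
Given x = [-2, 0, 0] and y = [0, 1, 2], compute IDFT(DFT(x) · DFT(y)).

(x ⊛ y)[n] = Σ(m=0 to 2) x[m] · y[(n-m) mod 3]

Computing each output sample:
(x ⊛ y)[0] = 0
(x ⊛ y)[1] = -2
(x ⊛ y)[2] = -4

x ⊛ y = [0, -2, -4]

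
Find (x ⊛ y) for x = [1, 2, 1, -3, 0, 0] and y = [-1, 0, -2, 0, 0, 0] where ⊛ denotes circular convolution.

(x ⊛ y)[n] = Σ(m=0 to 5) x[m] · y[(n-m) mod 6]

Computing each output sample:
(x ⊛ y)[0] = -1
(x ⊛ y)[1] = -2
(x ⊛ y)[2] = -3
(x ⊛ y)[3] = -1
(x ⊛ y)[4] = -2
(x ⊛ y)[5] = 6

x ⊛ y = [-1, -2, -3, -1, -2, 6]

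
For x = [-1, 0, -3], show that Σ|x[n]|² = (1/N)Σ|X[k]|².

Time domain:
Σ|x[n]|² = |-1|² + |0|² + |-3|² = 10.0000

Frequency domain:
(1/3)Σ|X[k]|² = (1/3)(|-4|² + |0.5000-2.5981i|² + |0.5000+2.5981i|²) = (1/3)·30.0000 = 10.0000

Both sides agree, confirming Parseval's theorem.

Σ|x[n]|² = (1/N)Σ|X[k]|² = 10.0000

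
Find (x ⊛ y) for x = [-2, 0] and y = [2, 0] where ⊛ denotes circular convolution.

(x ⊛ y)[n] = Σ(m=0 to 1) x[m] · y[(n-m) mod 2]

Computing each output sample:
(x ⊛ y)[0] = -4
(x ⊛ y)[1] = 0

x ⊛ y = [-4, 0]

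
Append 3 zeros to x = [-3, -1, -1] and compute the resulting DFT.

Original 3-point DFT: [-5, -2, -2]
Zero-padded 6-point DFT provides frequency interpolation.

DFT_6([x, 0, ...]) = [-5, -3.0000+1.7321i, -2, -3, -2, -3.0000-1.7321i]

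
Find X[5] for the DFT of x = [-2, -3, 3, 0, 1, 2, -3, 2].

X[5] = Σ(n=0 to 7) x[n] · ω_8^(5n) where ω_8 = e^(-2πi/8)
= (-2)·ω_8^0 + (-3)·ω_8^5 + (3)·ω_8^10 + (0)·ω_8^15 + (1)·ω_8^20 + (2)·ω_8^25 + (-3)·ω_8^30 + (2)·ω_8^35

X[5] = -0.8787-10.9497i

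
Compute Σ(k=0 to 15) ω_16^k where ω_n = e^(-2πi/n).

Sum of all nth roots of unity equals 0 for n > 1 (geometric series with r ≠ 1).

0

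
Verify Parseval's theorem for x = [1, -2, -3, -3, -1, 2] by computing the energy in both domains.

Time domain:
Σ|x[n]|² = |1|² + |-2|² + |-3|² + |-3|² + |-1|² + |2|² = 28.0000

Frequency domain:
(1/6)Σ|X[k]|² = (1/6)(|-6|² + |6.0000+5.1962i|² + |1.7321i|² + |0|² + |-1.7321i|² + |6.0000-5.1962i|²) = (1/6)·168.0000 = 28.0000

Both sides agree, confirming Parseval's theorem.

Σ|x[n]|² = (1/N)Σ|X[k]|² = 28.0000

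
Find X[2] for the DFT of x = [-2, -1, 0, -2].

X[2] = Σ(n=0 to 3) x[n] · ω_4^(2n) where ω_4 = e^(-2πi/4)
= (-2)·ω_4^0 + (-1)·ω_4^2 + (0)·ω_4^4 + (-2)·ω_4^6

X[2] = 1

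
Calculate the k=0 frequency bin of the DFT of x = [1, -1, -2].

X[0] = Σ(n=0 to 2) x[n] · ω_3^0 = Σ x[n]
= (1) + (-1) + (-2)

X[0] = -2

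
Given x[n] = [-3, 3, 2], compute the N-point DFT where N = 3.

X[k] = Σ(n=0 to 2) x[n] · ω_3^(nk)
where ω_3 = e^(-2πi/3)

Computing each X[k]:
X[0] = 2
X[1] = -5.5000-0.8660i
X[2] = -5.5000+0.8660i

X = [2, -5.5000-0.8660i, -5.5000+0.8660i]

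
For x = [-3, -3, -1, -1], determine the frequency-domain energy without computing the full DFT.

Parseval: Σ|x[n]|² = (1/N)Σ|X[k]|², so Σ|X[k]|² = N·Σ|x[n]|² = 4·20.0000

Σ|X[k]|² = N·Σ|x[n]|² = 4·20.0000 = 80.0000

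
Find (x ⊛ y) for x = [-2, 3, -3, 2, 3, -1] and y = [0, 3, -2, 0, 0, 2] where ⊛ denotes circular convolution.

(x ⊛ y)[n] = Σ(m=0 to 5) x[m] · y[(n-m) mod 6]

Computing each output sample:
(x ⊛ y)[0] = -3
(x ⊛ y)[1] = -10
(x ⊛ y)[2] = 17
(x ⊛ y)[3] = -9
(x ⊛ y)[4] = 10
(x ⊛ y)[5] = 1

x ⊛ y = [-3, -10, 17, -9, 10, 1]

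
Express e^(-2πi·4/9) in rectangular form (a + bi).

ω_9^4 = e^(-2πi·4/9)
= cos(-2π·4/9) + i·sin(-2π·4/9)
= cos(-8π/9) + i·sin(-8π/9)

ω_9^4 = cos(-8π/9) + i·sin(-8π/9) = -0.9397-0.3420i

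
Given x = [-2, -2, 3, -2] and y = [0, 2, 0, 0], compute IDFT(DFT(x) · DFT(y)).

(x ⊛ y)[n] = Σ(m=0 to 3) x[m] · y[(n-m) mod 4]

Computing each output sample:
(x ⊛ y)[0] = -4
(x ⊛ y)[1] = -4
(x ⊛ y)[2] = -4
(x ⊛ y)[3] = 6

x ⊛ y = [-4, -4, -4, 6]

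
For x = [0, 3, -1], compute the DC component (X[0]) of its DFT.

X[0] = Σ(n=0 to 2) x[n] · ω_3^0 = Σ x[n]
= (0) + (3) + (-1)

X[0] = 2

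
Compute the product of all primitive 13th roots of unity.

The primitive 13th roots of unity are ω_13^k for k coprime to 13: k ∈ {1, 2, 3, 4, 5, 6, 7, 8, 9, 10, 11, 12}
Their product equals the constant term of the cyclotomic polynomial Φ_13(x) up to sign.
For n ≥ 3, the product of all primitive nth roots of unity is 1. (For n=1 it is 1; for n=2 it is -1.)

1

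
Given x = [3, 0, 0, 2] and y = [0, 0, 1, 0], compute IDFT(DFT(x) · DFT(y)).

(x ⊛ y)[n] = Σ(m=0 to 3) x[m] · y[(n-m) mod 4]

Computing each output sample:
(x ⊛ y)[0] = 0
(x ⊛ y)[1] = 2
(x ⊛ y)[2] = 3
(x ⊛ y)[3] = 0

x ⊛ y = [0, 2, 3, 0]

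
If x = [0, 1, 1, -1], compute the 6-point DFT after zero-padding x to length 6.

Original 4-point DFT: [1, -1-2i, 1, -1+2i]
Zero-padded 6-point DFT provides frequency interpolation.

DFT_6([x, 0, ...]) = [1, 1.0000-1.7321i, -2, 1, -2, 1.0000+1.7321i]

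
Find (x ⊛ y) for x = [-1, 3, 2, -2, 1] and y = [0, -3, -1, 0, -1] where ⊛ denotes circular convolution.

(x ⊛ y)[n] = Σ(m=0 to 4) x[m] · y[(n-m) mod 5]

Computing each output sample:
(x ⊛ y)[0] = -4
(x ⊛ y)[1] = 0
(x ⊛ y)[2] = -6
(x ⊛ y)[3] = -10
(x ⊛ y)[4] = 5

x ⊛ y = [-4, 0, -6, -10, 5]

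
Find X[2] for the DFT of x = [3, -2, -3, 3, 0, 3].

X[2] = Σ(n=0 to 5) x[n] · ω_6^(2n) where ω_6 = e^(-2πi/6)
= (3)·ω_6^0 + (-2)·ω_6^2 + (-3)·ω_6^4 + (3)·ω_6^6 + (0)·ω_6^8 + (3)·ω_6^10

X[2] = 7.0000+1.7321i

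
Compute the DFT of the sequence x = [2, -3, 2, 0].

X[k] = Σ(n=0 to 3) x[n] · ω_4^(nk)
where ω_4 = e^(-2πi/4)

Computing each X[k]:
X[0] = 1
X[1] = 3i
X[2] = 7
X[3] = -3i

X = [1, 3i, 7, -3i]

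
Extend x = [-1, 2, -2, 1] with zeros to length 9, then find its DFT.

Original 4-point DFT: [0, 1-1i, -6, 1+1i]
Zero-padded 9-point DFT provides frequency interpolation.

DFT_9([x, 0, ...]) = [0, -0.3152-0.1820i, 0.7267-0.4195i, -3.4641i, -4.9115-2.8356i, -4.9115+2.8356i, 3.4641i, 0.7267+0.4195i, -0.3152+0.1820i]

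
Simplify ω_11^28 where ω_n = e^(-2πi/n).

Since ω_11^11 = 1, powers reduce modulo 11.
28 mod 11 = 6
So ω_11^28 = ω_11^6 = e^(-2πi·6/11)

ω_11^28 = ω_11^6 = -0.9595+0.2817i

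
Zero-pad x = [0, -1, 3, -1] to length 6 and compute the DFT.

Original 4-point DFT: [1, -3, 5, -3]
Zero-padded 6-point DFT provides frequency interpolation.

DFT_6([x, 0, ...]) = [1, -1.0000-1.7321i, -2.0000+3.4641i, 5, -2.0000-3.4641i, -1.0000+1.7321i]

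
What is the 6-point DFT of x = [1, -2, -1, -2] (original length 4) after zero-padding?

Original 4-point DFT: [-4, 2, 4, 2]
Zero-padded 6-point DFT provides frequency interpolation.

DFT_6([x, 0, ...]) = [-4, 2.5000+2.5981i, 0.5000+0.8660i, 4, 0.5000-0.8660i, 2.5000-2.5981i]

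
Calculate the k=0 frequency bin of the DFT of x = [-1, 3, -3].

X[0] = Σ(n=0 to 2) x[n] · ω_3^0 = Σ x[n]
= (-1) + (3) + (-3)

X[0] = -1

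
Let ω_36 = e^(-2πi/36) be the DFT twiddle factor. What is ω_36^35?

ω_36^35 = e^(-2πi·35/36)
= cos(-2π·35/36) + i·sin(-2π·35/36)
= cos(-70π/36) + i·sin(-70π/36)

ω_36^35 = cos(-70π/36) + i·sin(-70π/36) = 0.9848+0.1736i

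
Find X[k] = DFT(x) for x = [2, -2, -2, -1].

X[k] = Σ(n=0 to 3) x[n] · ω_4^(nk)
where ω_4 = e^(-2πi/4)

Computing each X[k]:
X[0] = -3
X[1] = 4+1i
X[2] = 3
X[3] = 4-1i

X = [-3, 4+1i, 3, 4-1i]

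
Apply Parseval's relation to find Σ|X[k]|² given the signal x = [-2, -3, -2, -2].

Parseval: Σ|x[n]|² = (1/N)Σ|X[k]|², so Σ|X[k]|² = N·Σ|x[n]|² = 4·21.0000

Σ|X[k]|² = N·Σ|x[n]|² = 4·21.0000 = 84.0000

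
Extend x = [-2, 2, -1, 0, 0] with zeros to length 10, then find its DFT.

Original 5-point DFT: [-1, -0.5729-1.3143i, -3.9271-2.1266i, -3.9271+2.1266i, -0.5729+1.3143i]
Zero-padded 10-point DFT provides frequency interpolation.

DFT_10([x, 0, ...]) = [-1, -0.6910-0.2245i, -0.5729-1.3143i, -1.8090-2.4899i, -3.9271-2.1266i, -5, -3.9271+2.1266i, -1.8090+2.4899i, -0.5729+1.3143i, -0.6910+0.2245i]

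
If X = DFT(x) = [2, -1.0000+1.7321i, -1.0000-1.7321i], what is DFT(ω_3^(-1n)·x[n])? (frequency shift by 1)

Modulation property: DFT(ω_3^(-1n)·x[n]) = X[(k-1) mod 3], so circularly shift X by 1 positions.

X[k-1] = [-1.0000-1.7321i, 2, -1.0000+1.7321i]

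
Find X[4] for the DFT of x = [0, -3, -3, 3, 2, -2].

X[4] = Σ(n=0 to 5) x[n] · ω_6^(4n) where ω_6 = e^(-2πi/6)
= (0)·ω_6^0 + (-3)·ω_6^4 + (-3)·ω_6^8 + (3)·ω_6^12 + (2)·ω_6^16 + (-2)·ω_6^20

X[4] = 6.0000+3.4641i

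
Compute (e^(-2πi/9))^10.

Since ω_9^9 = 1, powers reduce modulo 9.
10 mod 9 = 1
So ω_9^10 = ω_9^1 = e^(-2πi·1/9)

ω_9^10 = ω_9^1 = 0.7660-0.6428i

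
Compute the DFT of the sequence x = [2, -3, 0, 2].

X[k] = Σ(n=0 to 3) x[n] · ω_4^(nk)
where ω_4 = e^(-2πi/4)

Computing each X[k]:
X[0] = 1
X[1] = 2+5i
X[2] = 3
X[3] = 2-5i

X = [1, 2+5i, 3, 2-5i]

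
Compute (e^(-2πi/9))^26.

Since ω_9^9 = 1, powers reduce modulo 9.
26 mod 9 = 8
So ω_9^26 = ω_9^8 = e^(-2πi·8/9)

ω_9^26 = ω_9^8 = 0.7660+0.6428i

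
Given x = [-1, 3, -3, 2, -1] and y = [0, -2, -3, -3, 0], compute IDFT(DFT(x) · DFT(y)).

(x ⊛ y)[n] = Σ(m=0 to 4) x[m] · y[(n-m) mod 5]

Computing each output sample:
(x ⊛ y)[0] = 5
(x ⊛ y)[1] = -1
(x ⊛ y)[2] = 0
(x ⊛ y)[3] = 0
(x ⊛ y)[4] = -4

x ⊛ y = [5, -1, 0, 0, -4]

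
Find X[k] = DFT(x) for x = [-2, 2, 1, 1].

X[k] = Σ(n=0 to 3) x[n] · ω_4^(nk)
where ω_4 = e^(-2πi/4)

Computing each X[k]:
X[0] = 2
X[1] = -3-1i
X[2] = -4
X[3] = -3+1i

X = [2, -3-1i, -4, -3+1i]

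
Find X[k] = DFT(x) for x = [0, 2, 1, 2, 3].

X[k] = Σ(n=0 to 4) x[n] · ω_5^(nk)
where ω_5 = e^(-2πi/5)

Computing each X[k]:
X[0] = 8
X[1] = -0.8820+1.5388i
X[2] = -3.1180-0.3633i
X[3] = -3.1180+0.3633i
X[4] = -0.8820-1.5388i

X = [8, -0.8820+1.5388i, -3.1180-0.3633i, -3.1180+0.3633i, -0.8820-1.5388i]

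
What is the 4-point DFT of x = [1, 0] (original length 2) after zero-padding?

Original 2-point DFT: [1, 1]
Zero-padded 4-point DFT provides frequency interpolation.

DFT_4([x, 0, ...]) = [1, 1, 1, 1]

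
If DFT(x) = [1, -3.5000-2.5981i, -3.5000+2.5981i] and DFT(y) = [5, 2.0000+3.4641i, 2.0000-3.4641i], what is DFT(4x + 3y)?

By linearity: DFT(4x + 3y) = 4·DFT(x) + 3·DFT(y)
= 4·[1, -3.5000-2.5981i, -3.5000+2.5981i] + 3·[5, 2.0000+3.4641i, 2.0000-3.4641i]

Computing element-wise:
Z[0] = 4·(1) + 3·(5) = 19
Z[1] = 4·(-3.5000-2.5981i) + 3·(2.0000+3.4641i) = -8.0000-0.0001i
Z[2] = 4·(-3.5000+2.5981i) + 3·(2.0000-3.4641i) = -8.0000+0.0001i

DFT(4x + 3y) = 4·X + 3·Y = [19, -8.0000-0.0001i, -8.0000+0.0001i]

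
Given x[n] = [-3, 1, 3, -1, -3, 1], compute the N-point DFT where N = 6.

X[k] = Σ(n=0 to 5) x[n] · ω_6^(nk)
where ω_6 = e^(-2πi/6)

Computing each X[k]:
X[0] = -2
X[1] = -1.0000-5.1962i
X[2] = -5.0000+5.1962i
X[3] = -4
X[4] = -5.0000-5.1962i
X[5] = -1.0000+5.1962i

X = [-2, -1.0000-5.1962i, -5.0000+5.1962i, -4, -5.0000-5.1962i, -1.0000+5.1962i]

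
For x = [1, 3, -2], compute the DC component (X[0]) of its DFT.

X[0] = Σ(n=0 to 2) x[n] · ω_3^0 = Σ x[n]
= (1) + (3) + (-2)

X[0] = 2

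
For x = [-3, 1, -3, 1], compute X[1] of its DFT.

X[1] = Σ(n=0 to 3) x[n] · ω_4^(1n) where ω_4 = e^(-2πi/4)
= (-3)·ω_4^0 + (1)·ω_4^1 + (-3)·ω_4^2 + (1)·ω_4^3

X[1] = 0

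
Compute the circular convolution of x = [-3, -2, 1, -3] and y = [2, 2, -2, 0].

(x ⊛ y)[n] = Σ(m=0 to 3) x[m] · y[(n-m) mod 4]

Computing each output sample:
(x ⊛ y)[0] = -14
(x ⊛ y)[1] = -4
(x ⊛ y)[2] = 4
(x ⊛ y)[3] = 0

x ⊛ y = [-14, -4, 4, 0]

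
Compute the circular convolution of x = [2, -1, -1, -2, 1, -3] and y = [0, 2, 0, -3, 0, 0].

(x ⊛ y)[n] = Σ(m=0 to 5) x[m] · y[(n-m) mod 6]

Computing each output sample:
(x ⊛ y)[0] = 0
(x ⊛ y)[1] = 1
(x ⊛ y)[2] = 7
(x ⊛ y)[3] = -8
(x ⊛ y)[4] = -1
(x ⊛ y)[5] = 5

x ⊛ y = [0, 1, 7, -8, -1, 5]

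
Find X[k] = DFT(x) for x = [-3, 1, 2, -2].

X[k] = Σ(n=0 to 3) x[n] · ω_4^(nk)
where ω_4 = e^(-2πi/4)

Computing each X[k]:
X[0] = -2
X[1] = -5-3i
X[2] = 0
X[3] = -5+3i

X = [-2, -5-3i, 0, -5+3i]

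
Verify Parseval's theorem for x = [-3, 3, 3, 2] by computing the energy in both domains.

Time domain:
Σ|x[n]|² = |-3|² + |3|² + |3|² + |2|² = 31.0000

Frequency domain:
(1/4)Σ|X[k]|² = (1/4)(|5|² + |-6-1i|² + |-5|² + |-6+1i|²) = (1/4)·124.0000 = 31.0000

Both sides agree, confirming Parseval's theorem.

Σ|x[n]|² = (1/N)Σ|X[k]|² = 31.0000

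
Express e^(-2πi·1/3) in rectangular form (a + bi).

ω_3^1 = e^(-2πi·1/3)
= cos(-2π·1/3) + i·sin(-2π·1/3)
= cos(-2π/3) + i·sin(-2π/3)

ω_3^1 = cos(-2π/3) + i·sin(-2π/3) = -0.5000-0.8660i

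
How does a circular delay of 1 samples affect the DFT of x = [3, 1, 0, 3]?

Time shift by 1: X_shifted[k] = ω_4^(1k) · X[k]
Shifted x = [3, 3, 1, 0]

DFT(x[n-1]) = [7, 2-3i, 1, 2+3i]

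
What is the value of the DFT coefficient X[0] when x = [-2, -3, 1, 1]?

X[0] = Σ(n=0 to 3) x[n] · ω_4^0 = Σ x[n]
= (-2) + (-3) + (1) + (1)

X[0] = -3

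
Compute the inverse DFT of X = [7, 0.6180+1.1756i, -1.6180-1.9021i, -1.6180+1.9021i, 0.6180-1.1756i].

x[n] = (1/5) Σ(k=0 to 4) X[k] · e^(2πikn/5)

Computing each x[n]:
x[0] = 1
x[1] = 2
x[2] = 0
x[3] = 2
x[4] = 2

x = [1, 2, 0, 2, 2]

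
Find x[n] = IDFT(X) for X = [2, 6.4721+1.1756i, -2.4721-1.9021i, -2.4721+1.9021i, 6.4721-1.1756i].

x[n] = (1/5) Σ(k=0 to 4) X[k] · e^(2πikn/5)

Computing each x[n]:
x[0] = 2
x[1] = 2
x[2] = -3
x[3] = -1
x[4] = 2

x = [2, 2, -3, -1, 2]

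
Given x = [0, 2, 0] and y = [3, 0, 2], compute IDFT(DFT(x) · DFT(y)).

(x ⊛ y)[n] = Σ(m=0 to 2) x[m] · y[(n-m) mod 3]

Computing each output sample:
(x ⊛ y)[0] = 4
(x ⊛ y)[1] = 6
(x ⊛ y)[2] = 0

x ⊛ y = [4, 6, 0]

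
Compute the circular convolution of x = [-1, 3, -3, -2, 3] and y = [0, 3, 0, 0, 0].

(x ⊛ y)[n] = Σ(m=0 to 4) x[m] · y[(n-m) mod 5]

Computing each output sample:
(x ⊛ y)[0] = 9
(x ⊛ y)[1] = -3
(x ⊛ y)[2] = 9
(x ⊛ y)[3] = -9
(x ⊛ y)[4] = -6

x ⊛ y = [9, -3, 9, -9, -6]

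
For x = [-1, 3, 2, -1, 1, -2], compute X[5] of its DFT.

X[5] = Σ(n=0 to 5) x[n] · ω_6^(5n) where ω_6 = e^(-2πi/6)
= (-1)·ω_6^0 + (3)·ω_6^5 + (2)·ω_6^10 + (-1)·ω_6^15 + (1)·ω_6^20 + (-2)·ω_6^25

X[5] = -1.0000+5.1962i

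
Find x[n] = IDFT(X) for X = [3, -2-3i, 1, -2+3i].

x[n] = (1/4) Σ(k=0 to 3) X[k] · e^(2πikn/4)

Computing each x[n]:
x[0] = 0
x[1] = 2
x[2] = 2
x[3] = -1

x = [0, 2, 2, -1]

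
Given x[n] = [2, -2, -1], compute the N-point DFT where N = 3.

X[k] = Σ(n=0 to 2) x[n] · ω_3^(nk)
where ω_3 = e^(-2πi/3)

Computing each X[k]:
X[0] = -1
X[1] = 3.5000+0.8660i
X[2] = 3.5000-0.8660i

X = [-1, 3.5000+0.8660i, 3.5000-0.8660i]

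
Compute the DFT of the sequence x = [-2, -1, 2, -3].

X[k] = Σ(n=0 to 3) x[n] · ω_4^(nk)
where ω_4 = e^(-2πi/4)

Computing each X[k]:
X[0] = -4
X[1] = -4-2i
X[2] = 4
X[3] = -4+2i

X = [-4, -4-2i, 4, -4+2i]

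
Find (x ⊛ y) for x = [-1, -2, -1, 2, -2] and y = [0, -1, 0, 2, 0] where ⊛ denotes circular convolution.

(x ⊛ y)[n] = Σ(m=0 to 4) x[m] · y[(n-m) mod 5]

Computing each output sample:
(x ⊛ y)[0] = 0
(x ⊛ y)[1] = 5
(x ⊛ y)[2] = -2
(x ⊛ y)[3] = -1
(x ⊛ y)[4] = -6

x ⊛ y = [0, 5, -2, -1, -6]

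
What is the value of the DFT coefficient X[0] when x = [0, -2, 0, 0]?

X[0] = Σ(n=0 to 3) x[n] · ω_4^0 = Σ x[n]
= (0) + (-2) + (0) + (0)

X[0] = -2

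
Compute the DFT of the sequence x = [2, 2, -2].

X[k] = Σ(n=0 to 2) x[n] · ω_3^(nk)
where ω_3 = e^(-2πi/3)

Computing each X[k]:
X[0] = 2
X[1] = 2.0000-3.4641i
X[2] = 2.0000+3.4641i

X = [2, 2.0000-3.4641i, 2.0000+3.4641i]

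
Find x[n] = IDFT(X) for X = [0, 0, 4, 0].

x[n] = (1/4) Σ(k=0 to 3) X[k] · e^(2πikn/4)

Computing each x[n]:
x[0] = 1
x[1] = -1
x[2] = 1
x[3] = -1

x = [1, -1, 1, -1]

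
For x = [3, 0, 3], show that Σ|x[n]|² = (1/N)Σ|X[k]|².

Time domain:
Σ|x[n]|² = |3|² + |0|² + |3|² = 18.0000

Frequency domain:
(1/3)Σ|X[k]|² = (1/3)(|6|² + |1.5000+2.5981i|² + |1.5000-2.5981i|²) = (1/3)·54.0000 = 18.0000

Both sides agree, confirming Parseval's theorem.

Σ|x[n]|² = (1/N)Σ|X[k]|² = 18.0000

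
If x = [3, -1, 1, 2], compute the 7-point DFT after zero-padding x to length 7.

Original 4-point DFT: [5, 2+3i, 3, 2-3i]
Zero-padded 7-point DFT provides frequency interpolation.

DFT_7([x, 0, ...]) = [5, 0.3521-1.0609i, 3.5685+2.9725i, 4.0794-0.7341i, 4.0794+0.7341i, 3.5685-2.9725i, 0.3521+1.0609i]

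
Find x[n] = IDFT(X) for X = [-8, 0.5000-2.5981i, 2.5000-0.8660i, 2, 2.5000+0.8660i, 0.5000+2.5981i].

x[n] = (1/6) Σ(k=0 to 5) X[k] · e^(2πikn/6)

Computing each x[n]:
x[0] = 0
x[1] = -1
x[2] = -1
x[3] = -1
x[4] = -2
x[5] = -3

x = [0, -1, -1, -1, -2, -3]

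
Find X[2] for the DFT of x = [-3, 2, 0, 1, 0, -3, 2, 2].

X[2] = Σ(n=0 to 7) x[n] · ω_8^(2n) where ω_8 = e^(-2πi/8)
= (-3)·ω_8^0 + (2)·ω_8^2 + (0)·ω_8^4 + (1)·ω_8^6 + (0)·ω_8^8 + (-3)·ω_8^10 + (2)·ω_8^12 + (2)·ω_8^14

X[2] = -5+4i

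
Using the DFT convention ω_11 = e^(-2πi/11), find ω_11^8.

ω_11^8 = e^(-2πi·8/11)
= cos(-2π·8/11) + i·sin(-2π·8/11)
= cos(-16π/11) + i·sin(-16π/11)

ω_11^8 = cos(-16π/11) + i·sin(-16π/11) = -0.1423+0.9898i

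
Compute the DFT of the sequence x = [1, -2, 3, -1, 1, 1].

X[k] = Σ(n=0 to 5) x[n] · ω_6^(nk)
where ω_6 = e^(-2πi/6)

Computing each X[k]:
X[0] = 3
X[1] = -0.5000+0.8660i
X[2] = -1.5000+4.3301i
X[3] = 7
X[4] = -1.5000-4.3301i
X[5] = -0.5000-0.8660i

X = [3, -0.5000+0.8660i, -1.5000+4.3301i, 7, -1.5000-4.3301i, -0.5000-0.8660i]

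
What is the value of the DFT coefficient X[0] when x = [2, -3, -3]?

X[0] = Σ(n=0 to 2) x[n] · ω_3^0 = Σ x[n]
= (2) + (-3) + (-3)

X[0] = -4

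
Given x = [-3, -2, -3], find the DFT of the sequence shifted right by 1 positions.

Time shift by 1: X_shifted[k] = ω_3^(1k) · X[k]
Shifted x = [-3, -3, -2]

DFT(x[n-1]) = [-8, -0.5000+0.8660i, -0.5000-0.8660i]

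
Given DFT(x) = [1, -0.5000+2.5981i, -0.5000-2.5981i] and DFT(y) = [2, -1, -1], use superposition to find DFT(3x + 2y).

By linearity: DFT(3x + 2y) = 3·DFT(x) + 2·DFT(y)
= 3·[1, -0.5000+2.5981i, -0.5000-2.5981i] + 2·[2, -1, -1]

Computing element-wise:
Z[0] = 3·(1) + 2·(2) = 7
Z[1] = 3·(-0.5000+2.5981i) + 2·(-1) = -3.5000+7.7943i
Z[2] = 3·(-0.5000-2.5981i) + 2·(-1) = -3.5000-7.7943i

DFT(3x + 2y) = 3·X + 2·Y = [7, -3.5000+7.7943i, -3.5000-7.7943i]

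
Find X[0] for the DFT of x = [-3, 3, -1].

X[0] = Σ(n=0 to 2) x[n] · ω_3^0 = Σ x[n]
= (-3) + (3) + (-1)

X[0] = -1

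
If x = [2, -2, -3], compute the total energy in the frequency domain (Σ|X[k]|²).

Parseval: Σ|x[n]|² = (1/N)Σ|X[k]|², so Σ|X[k]|² = N·Σ|x[n]|² = 3·17.0000

Σ|X[k]|² = N·Σ|x[n]|² = 3·17.0000 = 51.0000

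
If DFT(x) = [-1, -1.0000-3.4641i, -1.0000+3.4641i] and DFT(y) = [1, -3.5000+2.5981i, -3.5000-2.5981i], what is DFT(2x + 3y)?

By linearity: DFT(2x + 3y) = 2·DFT(x) + 3·DFT(y)
= 2·[-1, -1.0000-3.4641i, -1.0000+3.4641i] + 3·[1, -3.5000+2.5981i, -3.5000-2.5981i]

Computing element-wise:
Z[0] = 2·(-1) + 3·(1) = 1
Z[1] = 2·(-1.0000-3.4641i) + 3·(-3.5000+2.5981i) = -12.5000+0.8661i
Z[2] = 2·(-1.0000+3.4641i) + 3·(-3.5000-2.5981i) = -12.5000-0.8661i

DFT(2x + 3y) = 2·X + 3·Y = [1, -12.5000+0.8661i, -12.5000-0.8661i]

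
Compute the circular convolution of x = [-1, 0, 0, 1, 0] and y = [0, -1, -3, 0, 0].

(x ⊛ y)[n] = Σ(m=0 to 4) x[m] · y[(n-m) mod 5]

Computing each output sample:
(x ⊛ y)[0] = -3
(x ⊛ y)[1] = 1
(x ⊛ y)[2] = 3
(x ⊛ y)[3] = 0
(x ⊛ y)[4] = -1

x ⊛ y = [-3, 1, 3, 0, -1]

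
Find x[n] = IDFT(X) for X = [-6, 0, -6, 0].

x[n] = (1/4) Σ(k=0 to 3) X[k] · e^(2πikn/4)

Computing each x[n]:
x[0] = -3
x[1] = 0
x[2] = -3
x[3] = 0

x = [-3, 0, -3, 0]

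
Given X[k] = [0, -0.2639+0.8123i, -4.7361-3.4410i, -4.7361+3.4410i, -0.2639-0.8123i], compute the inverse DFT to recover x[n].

x[n] = (1/5) Σ(k=0 to 4) X[k] · e^(2πikn/5)

Computing each x[n]:
x[0] = -2
x[1] = 2
x[2] = -2
x[3] = 1
x[4] = 1

x = [-2, 2, -2, 1, 1]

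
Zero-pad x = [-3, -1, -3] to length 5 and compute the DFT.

Original 3-point DFT: [-7, -1.0000-1.7321i, -1.0000+1.7321i]
Zero-padded 5-point DFT provides frequency interpolation.

DFT_5([x, 0, ...]) = [-7, -0.8820+2.7144i, -3.1180-2.2654i, -3.1180+2.2654i, -0.8820-2.7144i]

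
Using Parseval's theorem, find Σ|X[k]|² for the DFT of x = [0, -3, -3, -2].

Parseval: Σ|x[n]|² = (1/N)Σ|X[k]|², so Σ|X[k]|² = N·Σ|x[n]|² = 4·22.0000

Σ|X[k]|² = N·Σ|x[n]|² = 4·22.0000 = 88.0000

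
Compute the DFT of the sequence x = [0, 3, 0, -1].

X[k] = Σ(n=0 to 3) x[n] · ω_4^(nk)
where ω_4 = e^(-2πi/4)

Computing each X[k]:
X[0] = 2
X[1] = -4i
X[2] = -2
X[3] = 4i

X = [2, -4i, -2, 4i]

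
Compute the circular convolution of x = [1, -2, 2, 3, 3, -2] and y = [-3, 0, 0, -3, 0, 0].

(x ⊛ y)[n] = Σ(m=0 to 5) x[m] · y[(n-m) mod 6]

Computing each output sample:
(x ⊛ y)[0] = -12
(x ⊛ y)[1] = -3
(x ⊛ y)[2] = 0
(x ⊛ y)[3] = -12
(x ⊛ y)[4] = -3
(x ⊛ y)[5] = 0

x ⊛ y = [-12, -3, 0, -12, -3, 0]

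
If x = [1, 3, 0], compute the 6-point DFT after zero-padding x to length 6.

Original 3-point DFT: [4, -0.5000-2.5981i, -0.5000+2.5981i]
Zero-padded 6-point DFT provides frequency interpolation.

DFT_6([x, 0, ...]) = [4, 2.5000-2.5981i, -0.5000-2.5981i, -2, -0.5000+2.5981i, 2.5000+2.5981i]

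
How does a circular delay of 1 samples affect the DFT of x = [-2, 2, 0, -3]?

Time shift by 1: X_shifted[k] = ω_4^(1k) · X[k]
Shifted x = [-3, -2, 2, 0]

DFT(x[n-1]) = [-3, -5+2i, 1, -5-2i]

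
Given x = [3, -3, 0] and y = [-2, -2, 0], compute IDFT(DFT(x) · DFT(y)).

(x ⊛ y)[n] = Σ(m=0 to 2) x[m] · y[(n-m) mod 3]

Computing each output sample:
(x ⊛ y)[0] = -6
(x ⊛ y)[1] = 0
(x ⊛ y)[2] = 6

x ⊛ y = [-6, 0, 6]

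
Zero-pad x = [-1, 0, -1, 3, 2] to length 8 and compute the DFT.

Original 5-point DFT: [3, -2.0000+4.2533i, -2.0000-2.6287i, -2.0000+2.6287i, -2.0000-4.2533i]
Zero-padded 8-point DFT provides frequency interpolation.

DFT_8([x, 0, ...]) = [3, -5.1213-1.1213i, 2+3i, -0.8787-3.1213i, -3, -0.8787+3.1213i, 2-3i, -5.1213+1.1213i]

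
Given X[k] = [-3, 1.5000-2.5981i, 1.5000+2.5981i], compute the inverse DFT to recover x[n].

x[n] = (1/3) Σ(k=0 to 2) X[k] · e^(2πikn/3)

Computing each x[n]:
x[0] = 0
x[1] = 0
x[2] = -3

x = [0, 0, -3]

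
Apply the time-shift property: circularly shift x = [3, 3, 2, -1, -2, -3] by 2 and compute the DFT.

Time shift by 2: X_shifted[k] = ω_6^(2k) · X[k]
Shifted x = [-2, -3, 3, 3, 2, -1]

DFT(x[n-2]) = [2, -9.5000+0.8660i, 0.5000+2.5981i, 4, 0.5000-2.5981i, -9.5000-0.8660i]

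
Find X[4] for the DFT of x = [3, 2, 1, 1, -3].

X[4] = Σ(n=0 to 4) x[n] · ω_5^(4n) where ω_5 = e^(-2πi/5)
= (3)·ω_5^0 + (2)·ω_5^4 + (1)·ω_5^8 + (1)·ω_5^12 + (-3)·ω_5^16

X[4] = 1.0729+4.7553i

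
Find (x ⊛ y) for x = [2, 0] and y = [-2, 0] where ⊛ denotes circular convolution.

(x ⊛ y)[n] = Σ(m=0 to 1) x[m] · y[(n-m) mod 2]

Computing each output sample:
(x ⊛ y)[0] = -4
(x ⊛ y)[1] = 0

x ⊛ y = [-4, 0]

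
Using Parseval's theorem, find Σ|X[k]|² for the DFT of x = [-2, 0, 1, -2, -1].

Parseval: Σ|x[n]|² = (1/N)Σ|X[k]|², so Σ|X[k]|² = N·Σ|x[n]|² = 5·10.0000

Σ|X[k]|² = N·Σ|x[n]|² = 5·10.0000 = 50.0000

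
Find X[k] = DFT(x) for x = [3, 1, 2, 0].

X[k] = Σ(n=0 to 3) x[n] · ω_4^(nk)
where ω_4 = e^(-2πi/4)

Computing each X[k]:
X[0] = 6
X[1] = 1-1i
X[2] = 4
X[3] = 1+1i

X = [6, 1-1i, 4, 1+1i]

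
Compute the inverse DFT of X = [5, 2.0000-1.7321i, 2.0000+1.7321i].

x[n] = (1/3) Σ(k=0 to 2) X[k] · e^(2πikn/3)

Computing each x[n]:
x[0] = 3
x[1] = 2
x[2] = 0

x = [3, 2, 0]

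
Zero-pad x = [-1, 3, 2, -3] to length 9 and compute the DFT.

Original 4-point DFT: [1, -3-6i, 1, -3+6i]
Zero-padded 9-point DFT provides frequency interpolation.

DFT_9([x, 0, ...]) = [1, 3.1454-1.2999i, -0.8584-6.2365i, -6.5000-0.8660i, -0.7870+2.8576i, -0.7870-2.8576i, -6.5000+0.8660i, -0.8584+6.2365i, 3.1454+1.2999i]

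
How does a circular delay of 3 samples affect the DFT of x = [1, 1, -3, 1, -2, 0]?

Time shift by 3: X_shifted[k] = ω_6^(3k) · X[k]
Shifted x = [1, -2, 0, 1, 1, -3]

DFT(x[n-3]) = [-2, -3, 4.0000-1.7321i, 6, 4.0000+1.7321i, -3]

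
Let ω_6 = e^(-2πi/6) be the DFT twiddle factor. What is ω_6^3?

ω_6^3 = e^(-2πi·3/6)
= cos(-2π·3/6) + i·sin(-2π·3/6)
= cos(-6π/6) + i·sin(-6π/6)

ω_6^3 = cos(-6π/6) + i·sin(-6π/6) = -1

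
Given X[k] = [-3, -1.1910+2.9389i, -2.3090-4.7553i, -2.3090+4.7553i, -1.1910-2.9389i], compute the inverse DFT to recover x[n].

x[n] = (1/5) Σ(k=0 to 4) X[k] · e^(2πikn/5)

Computing each x[n]:
x[0] = -2
x[1] = 0
x[2] = -3
x[3] = 2
x[4] = 0

x = [-2, 0, -3, 2, 0]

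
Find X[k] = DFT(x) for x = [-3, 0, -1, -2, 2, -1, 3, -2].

X[k] = Σ(n=0 to 7) x[n] · ω_8^(nk)
where ω_8 = e^(-2πi/8)

Computing each X[k]:
X[0] = -4
X[1] = -4.2929+3.2929i
X[2] = -3-3i
X[3] = -5.7071-4.7071i
X[4] = 6
X[5] = -5.7071+4.7071i
X[6] = -3+3i
X[7] = -4.2929-3.2929i

X = [-4, -4.2929+3.2929i, -3-3i, -5.7071-4.7071i, 6, -5.7071+4.7071i, -3+3i, -4.2929-3.2929i]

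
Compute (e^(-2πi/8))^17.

Since ω_8^8 = 1, powers reduce modulo 8.
17 mod 8 = 1
So ω_8^17 = ω_8^1 = e^(-2πi·1/8)

ω_8^17 = ω_8^1 = 0.7071-0.7071i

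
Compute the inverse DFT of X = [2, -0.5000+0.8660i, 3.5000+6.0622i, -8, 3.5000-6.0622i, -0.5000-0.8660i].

x[n] = (1/6) Σ(k=0 to 5) X[k] · e^(2πikn/6)

Computing each x[n]:
x[0] = 0
x[1] = -1
x[2] = 0
x[3] = 3
x[4] = -3
x[5] = 3

x = [0, -1, 0, 3, -3, 3]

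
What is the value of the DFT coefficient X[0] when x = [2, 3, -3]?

X[0] = Σ(n=0 to 2) x[n] · ω_3^0 = Σ x[n]
= (2) + (3) + (-3)

X[0] = 2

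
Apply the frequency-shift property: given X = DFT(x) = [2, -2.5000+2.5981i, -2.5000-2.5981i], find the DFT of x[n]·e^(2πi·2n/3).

Modulation property: DFT(ω_3^(-2n)·x[n]) = X[(k-2) mod 3], so circularly shift X by 2 positions.

X[k-2] = [-2.5000+2.5981i, -2.5000-2.5981i, 2]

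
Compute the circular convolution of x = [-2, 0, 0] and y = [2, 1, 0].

(x ⊛ y)[n] = Σ(m=0 to 2) x[m] · y[(n-m) mod 3]

Computing each output sample:
(x ⊛ y)[0] = -4
(x ⊛ y)[1] = -2
(x ⊛ y)[2] = 0

x ⊛ y = [-4, -2, 0]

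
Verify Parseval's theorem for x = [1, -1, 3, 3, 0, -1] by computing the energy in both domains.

Time domain:
Σ|x[n]|² = |1|² + |-1|² + |3|² + |3|² + |0|² + |-1|² = 21.0000

Frequency domain:
(1/6)Σ|X[k]|² = (1/6)(|5|² + |-4.5000-2.5981i|² + |3.5000+2.5981i|² + |3|² + |3.5000-2.5981i|² + |-4.5000+2.5981i|²) = (1/6)·126.0000 = 21.0000

Both sides agree, confirming Parseval's theorem.

Σ|x[n]|² = (1/N)Σ|X[k]|² = 21.0000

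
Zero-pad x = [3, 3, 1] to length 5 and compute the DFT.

Original 3-point DFT: [7, 1.0000-1.7321i, 1.0000+1.7321i]
Zero-padded 5-point DFT provides frequency interpolation.

DFT_5([x, 0, ...]) = [7, 3.1180-3.4410i, 0.8820-0.8123i, 0.8820+0.8123i, 3.1180+3.4410i]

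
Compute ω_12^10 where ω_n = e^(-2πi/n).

ω_12^10 = e^(-2πi·10/12)
= cos(-2π·10/12) + i·sin(-2π·10/12)
= cos(-20π/12) + i·sin(-20π/12)

ω_12^10 = cos(-20π/12) + i·sin(-20π/12) = 0.5000+0.8660i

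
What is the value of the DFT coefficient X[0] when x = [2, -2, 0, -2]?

X[0] = Σ(n=0 to 3) x[n] · ω_4^0 = Σ x[n]
= (2) + (-2) + (0) + (-2)

X[0] = -2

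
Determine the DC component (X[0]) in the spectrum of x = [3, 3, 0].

X[0] = Σ(n=0 to 2) x[n] · ω_3^0 = Σ x[n]
= (3) + (3) + (0)

X[0] = 6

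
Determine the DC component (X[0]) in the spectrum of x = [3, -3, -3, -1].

X[0] = Σ(n=0 to 3) x[n] · ω_4^0 = Σ x[n]
= (3) + (-3) + (-3) + (-1)

X[0] = -4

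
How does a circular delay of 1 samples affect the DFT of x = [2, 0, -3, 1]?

Time shift by 1: X_shifted[k] = ω_4^(1k) · X[k]
Shifted x = [1, 2, 0, -3]

DFT(x[n-1]) = [0, 1-5i, 2, 1+5i]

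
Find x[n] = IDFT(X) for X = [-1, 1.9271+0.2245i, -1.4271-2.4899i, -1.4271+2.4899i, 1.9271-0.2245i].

x[n] = (1/5) Σ(k=0 to 4) X[k] · e^(2πikn/5)

Computing each x[n]:
x[0] = 0
x[1] = 1
x[2] = -2
x[3] = 0
x[4] = 0

x = [0, 1, -2, 0, 0]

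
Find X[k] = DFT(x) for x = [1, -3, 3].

X[k] = Σ(n=0 to 2) x[n] · ω_3^(nk)
where ω_3 = e^(-2πi/3)

Computing each X[k]:
X[0] = 1
X[1] = 1.0000+5.1962i
X[2] = 1.0000-5.1962i

X = [1, 1.0000+5.1962i, 1.0000-5.1962i]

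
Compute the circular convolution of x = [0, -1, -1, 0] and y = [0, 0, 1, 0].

(x ⊛ y)[n] = Σ(m=0 to 3) x[m] · y[(n-m) mod 4]

Computing each output sample:
(x ⊛ y)[0] = -1
(x ⊛ y)[1] = 0
(x ⊛ y)[2] = 0
(x ⊛ y)[3] = -1

x ⊛ y = [-1, 0, 0, -1]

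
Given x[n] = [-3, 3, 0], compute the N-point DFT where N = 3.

X[k] = Σ(n=0 to 2) x[n] · ω_3^(nk)
where ω_3 = e^(-2πi/3)

Computing each X[k]:
X[0] = 0
X[1] = -4.5000-2.5981i
X[2] = -4.5000+2.5981i

X = [0, -4.5000-2.5981i, -4.5000+2.5981i]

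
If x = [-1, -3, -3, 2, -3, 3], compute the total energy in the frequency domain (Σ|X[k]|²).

Parseval: Σ|x[n]|² = (1/N)Σ|X[k]|², so Σ|X[k]|² = N·Σ|x[n]|² = 6·41.0000

Σ|X[k]|² = N·Σ|x[n]|² = 6·41.0000 = 246.0000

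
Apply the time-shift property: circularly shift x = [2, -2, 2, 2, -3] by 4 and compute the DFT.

Time shift by 4: X_shifted[k] = ω_5^(4k) · X[k]
Shifted x = [-2, 2, 2, -3, 2]

DFT(x[n-4]) = [1, 0.0451-2.9389i, -5.5451+4.7553i, -5.5451-4.7553i, 0.0451+2.9389i]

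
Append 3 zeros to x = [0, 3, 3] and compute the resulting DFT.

Original 3-point DFT: [6, -3, -3]
Zero-padded 6-point DFT provides frequency interpolation.

DFT_6([x, 0, ...]) = [6, -5.1962i, -3, 0, -3, 5.1962i]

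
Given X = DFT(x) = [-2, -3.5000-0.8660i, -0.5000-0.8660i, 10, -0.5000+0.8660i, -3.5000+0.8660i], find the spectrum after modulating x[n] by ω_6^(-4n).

Modulation property: DFT(ω_6^(-4n)·x[n]) = X[(k-4) mod 6], so circularly shift X by 4 positions.

X[k-4] = [-0.5000-0.8660i, 10, -0.5000+0.8660i, -3.5000+0.8660i, -2, -3.5000-0.8660i]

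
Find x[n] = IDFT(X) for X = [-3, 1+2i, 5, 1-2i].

x[n] = (1/4) Σ(k=0 to 3) X[k] · e^(2πikn/4)

Computing each x[n]:
x[0] = 1
x[1] = -3
x[2] = 0
x[3] = -1

x = [1, -3, 0, -1]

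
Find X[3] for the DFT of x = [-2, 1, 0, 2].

X[3] = Σ(n=0 to 3) x[n] · ω_4^(3n) where ω_4 = e^(-2πi/4)
= (-2)·ω_4^0 + (1)·ω_4^3 + (0)·ω_4^6 + (2)·ω_4^9

X[3] = -2-1i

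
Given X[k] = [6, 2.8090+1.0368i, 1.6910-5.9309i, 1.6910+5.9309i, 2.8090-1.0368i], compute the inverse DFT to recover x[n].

x[n] = (1/5) Σ(k=0 to 4) X[k] · e^(2πikn/5)

Computing each x[n]:
x[0] = 3
x[1] = 2
x[2] = -2
x[3] = 3
x[4] = 0

x = [3, 2, -2, 3, 0]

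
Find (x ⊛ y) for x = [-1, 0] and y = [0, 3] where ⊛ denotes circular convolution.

(x ⊛ y)[n] = Σ(m=0 to 1) x[m] · y[(n-m) mod 2]

Computing each output sample:
(x ⊛ y)[0] = 0
(x ⊛ y)[1] = -3

x ⊛ y = [0, -3]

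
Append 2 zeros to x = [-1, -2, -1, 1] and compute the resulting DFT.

Original 4-point DFT: [-3, 3i, -1, -3i]
Zero-padded 6-point DFT provides frequency interpolation.

DFT_6([x, 0, ...]) = [-3, -2.5000+2.5981i, 1.5000+0.8660i, -1, 1.5000-0.8660i, -2.5000-2.5981i]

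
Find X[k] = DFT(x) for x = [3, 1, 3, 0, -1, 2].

X[k] = Σ(n=0 to 5) x[n] · ω_6^(nk)
where ω_6 = e^(-2πi/6)

Computing each X[k]:
X[0] = 8
X[1] = 3.5000-2.5981i
X[2] = 0.5000+4.3301i
X[3] = 2
X[4] = 0.5000-4.3301i
X[5] = 3.5000+2.5981i

X = [8, 3.5000-2.5981i, 0.5000+4.3301i, 2, 0.5000-4.3301i, 3.5000+2.5981i]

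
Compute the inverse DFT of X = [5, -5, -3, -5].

x[n] = (1/4) Σ(k=0 to 3) X[k] · e^(2πikn/4)

Computing each x[n]:
x[0] = -2
x[1] = 2
x[2] = 3
x[3] = 2

x = [-2, 2, 3, 2]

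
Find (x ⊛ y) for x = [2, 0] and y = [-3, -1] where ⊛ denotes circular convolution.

(x ⊛ y)[n] = Σ(m=0 to 1) x[m] · y[(n-m) mod 2]

Computing each output sample:
(x ⊛ y)[0] = -6
(x ⊛ y)[1] = -2

x ⊛ y = [-6, -2]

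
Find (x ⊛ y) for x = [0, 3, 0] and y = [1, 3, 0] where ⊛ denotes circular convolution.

(x ⊛ y)[n] = Σ(m=0 to 2) x[m] · y[(n-m) mod 3]

Computing each output sample:
(x ⊛ y)[0] = 0
(x ⊛ y)[1] = 3
(x ⊛ y)[2] = 9

x ⊛ y = [0, 3, 9]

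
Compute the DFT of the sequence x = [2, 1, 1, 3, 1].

X[k] = Σ(n=0 to 4) x[n] · ω_5^(nk)
where ω_5 = e^(-2πi/5)

Computing each X[k]:
X[0] = 8
X[1] = -0.6180+1.1756i
X[2] = 1.6180-1.9021i
X[3] = 1.6180+1.9021i
X[4] = -0.6180-1.1756i

X = [8, -0.6180+1.1756i, 1.6180-1.9021i, 1.6180+1.9021i, -0.6180-1.1756i]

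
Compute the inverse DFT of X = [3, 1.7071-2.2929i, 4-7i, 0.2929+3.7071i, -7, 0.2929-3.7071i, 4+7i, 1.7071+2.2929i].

x[n] = (1/8) Σ(k=0 to 7) X[k] · e^(2πikn/8)

Computing each x[n]:
x[0] = 1
x[1] = 3
x[2] = 0
x[3] = -1
x[4] = 0
x[5] = 3
x[6] = -3
x[7] = 0

x = [1, 3, 0, -1, 0, 3, -3, 0]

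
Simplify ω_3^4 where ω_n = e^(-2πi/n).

Since ω_3^3 = 1, powers reduce modulo 3.
4 mod 3 = 1
So ω_3^4 = ω_3^1 = e^(-2πi·1/3)

ω_3^4 = ω_3^1 = -0.5000-0.8660i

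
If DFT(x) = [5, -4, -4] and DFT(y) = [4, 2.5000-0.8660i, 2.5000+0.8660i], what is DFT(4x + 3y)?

By linearity: DFT(4x + 3y) = 4·DFT(x) + 3·DFT(y)
= 4·[5, -4, -4] + 3·[4, 2.5000-0.8660i, 2.5000+0.8660i]

Computing element-wise:
Z[0] = 4·(5) + 3·(4) = 32
Z[1] = 4·(-4) + 3·(2.5000-0.8660i) = -8.5000-2.5980i
Z[2] = 4·(-4) + 3·(2.5000+0.8660i) = -8.5000+2.5980i

DFT(4x + 3y) = 4·X + 3·Y = [32, -8.5000-2.5980i, -8.5000+2.5980i]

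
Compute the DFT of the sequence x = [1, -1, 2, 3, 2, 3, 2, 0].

X[k] = Σ(n=0 to 7) x[n] · ω_8^(nk)
where ω_8 = e^(-2πi/8)

Computing each X[k]:
X[0] = 12
X[1] = -5.9497+0.7071i
X[2] = -1+1i
X[3] = 3.9497+0.7071i
X[4] = 2
X[5] = 3.9497-0.7071i
X[6] = -1-1i
X[7] = -5.9497-0.7071i

X = [12, -5.9497+0.7071i, -1+1i, 3.9497+0.7071i, 2, 3.9497-0.7071i, -1-1i, -5.9497-0.7071i]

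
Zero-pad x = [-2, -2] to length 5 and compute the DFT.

Original 2-point DFT: [-4, 0]
Zero-padded 5-point DFT provides frequency interpolation.

DFT_5([x, 0, ...]) = [-4, -2.6180+1.9021i, -0.3820+1.1756i, -0.3820-1.1756i, -2.6180-1.9021i]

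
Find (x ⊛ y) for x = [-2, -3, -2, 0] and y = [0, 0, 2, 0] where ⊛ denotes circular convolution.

(x ⊛ y)[n] = Σ(m=0 to 3) x[m] · y[(n-m) mod 4]

Computing each output sample:
(x ⊛ y)[0] = -4
(x ⊛ y)[1] = 0
(x ⊛ y)[2] = -4
(x ⊛ y)[3] = -6

x ⊛ y = [-4, 0, -4, -6]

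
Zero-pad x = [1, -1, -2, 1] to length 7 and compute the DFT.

Original 4-point DFT: [-1, 3+2i, -1, 3-2i]
Zero-padded 7-point DFT provides frequency interpolation.

DFT_7([x, 0, ...]) = [-1, -0.0794+2.2978i, 3.6479+0.8890i, 0.4315-2.1047i, 0.4315+2.1047i, 3.6479-0.8890i, -0.0794-2.2978i]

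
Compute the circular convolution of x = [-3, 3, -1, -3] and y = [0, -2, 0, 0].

(x ⊛ y)[n] = Σ(m=0 to 3) x[m] · y[(n-m) mod 4]

Computing each output sample:
(x ⊛ y)[0] = 6
(x ⊛ y)[1] = 6
(x ⊛ y)[2] = -6
(x ⊛ y)[3] = 2

x ⊛ y = [6, 6, -6, 2]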